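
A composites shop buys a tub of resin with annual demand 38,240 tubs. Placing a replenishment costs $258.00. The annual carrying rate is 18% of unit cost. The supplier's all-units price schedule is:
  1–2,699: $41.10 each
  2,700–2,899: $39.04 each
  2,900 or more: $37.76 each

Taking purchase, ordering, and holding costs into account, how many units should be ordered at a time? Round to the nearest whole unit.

Q* ≈ 2,900 tubs

Holding cost per unit per year at price C is H = 0.18·C.
Evaluate total cost at each tier's feasible EOQ or, if the EOQ is below the tier, at the tier's minimum quantity.
EOQ at $41.10 = 1633.2 (feasible in tier 1): TC = 38,240×$41.10 + (38,240/1633.2)×258 + (1633.2/2)×0.18×$41.10 = $1,583,746.06.
EOQ at $39.04 = 1675.7 < 2700, so use break Q=2700: TC = 38,240×$39.04 + (38,240/2700.0)×258 + (2700.0/2)×0.18×$39.04 = $1,506,030.36.
EOQ at $37.76 = 1703.9 < 2900, so use break Q=2900: TC = 38,240×$37.76 + (38,240/2900.0)×258 + (2900.0/2)×0.18×$37.76 = $1,457,199.80.
Lowest total cost is $1,457,199.80 at Q = 2900.0.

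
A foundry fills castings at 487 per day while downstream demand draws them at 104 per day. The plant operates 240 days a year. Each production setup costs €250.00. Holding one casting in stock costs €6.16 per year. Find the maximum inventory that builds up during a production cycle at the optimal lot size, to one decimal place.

Annual demand D = 104 × 240 = 24,960.
Production build-up factor (1 − d/p) = 1 − 104/487 = 0.7864.
Q* = √(2DS / (H(1 − d/p))) = √(2 × 24,960 × 250 / (6.16 × 0.7864)).
= √(12,480,000 / 4.8445) ≈ 1605.026.
Maximum inventory = Q*(1 − d/p) = 1605.026 × 0.7864 ≈ 1262.269.

I_max ≈ 1,262.3 castings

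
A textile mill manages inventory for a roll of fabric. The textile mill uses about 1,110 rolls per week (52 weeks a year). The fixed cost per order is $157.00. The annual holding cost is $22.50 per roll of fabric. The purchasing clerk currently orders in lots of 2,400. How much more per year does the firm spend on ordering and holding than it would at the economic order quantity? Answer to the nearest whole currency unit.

Extra cost ≈ $10,582 per year

Annual demand D = 1,110 × 52 = 57,720.
EOQ = √(2DS/H) = √(2 × 57,720 × 157 / 22.5) ≈ 897.50.
Cost at Q* = (D/Q*)S + (Q*/2)H = √(2DSH) ≈ $20,193.86.
Cost at Q = 2,400: (57,720/2,400)×157 + (2,400/2)×22.5 = $3,775.85 + $27,000.00 = $30,775.85.
Excess = $30,775.85 − $20,193.86 = $10,581.99.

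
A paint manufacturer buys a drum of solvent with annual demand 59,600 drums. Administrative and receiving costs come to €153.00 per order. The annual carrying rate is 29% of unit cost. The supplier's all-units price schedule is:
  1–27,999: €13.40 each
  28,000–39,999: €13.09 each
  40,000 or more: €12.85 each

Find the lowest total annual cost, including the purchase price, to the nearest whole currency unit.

TC* ≈ €807,059

Holding cost per unit per year at price C is H = 0.29·C.
Evaluate total cost at each tier's feasible EOQ or, if the EOQ is below the tier, at the tier's minimum quantity.
EOQ at €13.40 = 2166.4 (feasible in tier 1): TC = 59,600×€13.40 + (59,600/2166.4)×153 + (2166.4/2)×0.29×€13.40 = €807,058.51.
EOQ at €13.09 = 2191.9 < 28000, so use break Q=28000: TC = 59,600×€13.09 + (59,600/28000.0)×153 + (28000.0/2)×0.29×€13.09 = €833,635.07.
EOQ at €12.85 = 2212.2 < 40000, so use break Q=40000: TC = 59,600×€12.85 + (59,600/40000.0)×153 + (40000.0/2)×0.29×€12.85 = €840,617.97.
Lowest total cost among the candidates is at Q = 2166.4.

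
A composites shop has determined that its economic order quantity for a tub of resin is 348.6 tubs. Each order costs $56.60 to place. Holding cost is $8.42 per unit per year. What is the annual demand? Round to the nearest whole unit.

Invert the EOQ relation Q*² = 2DS/H.
From Q* = √(2DS/H): D = Q*²H / (2S) = 348.6² × 8.42 / (2 × 56.6) = 9039.001.

D ≈ 9,039 tubs per year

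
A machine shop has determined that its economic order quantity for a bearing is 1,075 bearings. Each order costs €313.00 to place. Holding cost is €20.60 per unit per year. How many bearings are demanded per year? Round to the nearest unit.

D ≈ 38,029 bearings per year

Squaring Q* = √(2DS/H) gives Q*² = 2DS/H.
From Q* = √(2DS/H): D = Q*²H / (2S) = 1,075² × 20.6 / (2 × 313) = 38028.554.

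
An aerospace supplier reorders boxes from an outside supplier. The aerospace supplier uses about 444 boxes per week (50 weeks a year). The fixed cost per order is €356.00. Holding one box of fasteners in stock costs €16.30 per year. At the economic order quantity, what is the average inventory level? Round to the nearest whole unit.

Annual demand D = 444 × 50 = 22,200.
Q* = √(2DS/H) = √(2 × 22,200 × 356 / 16.3) ≈ 984.74.
Average inventory = Q*/2 ≈ 984.74 / 2 = 492.371.

Average inventory ≈ 492 boxes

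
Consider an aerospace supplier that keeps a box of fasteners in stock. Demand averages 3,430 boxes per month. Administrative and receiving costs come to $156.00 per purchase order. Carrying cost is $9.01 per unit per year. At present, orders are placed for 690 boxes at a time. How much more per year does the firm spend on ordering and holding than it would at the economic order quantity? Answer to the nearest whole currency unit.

Extra cost ≈ $1,658 per year

Annual demand D = 3,430 × 12 = 41,160.
EOQ = √(2DS/H) = √(2 × 41,160 × 156 / 9.01) ≈ 1193.86.
Cost at Q* = (D/Q*)S + (Q*/2)H = √(2DSH) ≈ $10,756.66.
Cost at Q = 690: (41,160/690)×156 + (690/2)×9.01 = $9,305.74 + $3,108.45 = $12,414.19.
Excess = $12,414.19 − $10,756.66 = $1,657.53.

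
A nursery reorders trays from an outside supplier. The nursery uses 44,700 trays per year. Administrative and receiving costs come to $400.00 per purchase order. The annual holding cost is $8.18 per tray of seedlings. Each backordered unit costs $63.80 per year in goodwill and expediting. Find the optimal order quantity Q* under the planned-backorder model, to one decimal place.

With planned backorders, Q* = √(2DS/H) · √((H+B)/B).
√(2DS/H) = √(2 × 44,700 × 400 / 8.18) = 2090.846.
√((H+B)/B) = √((8.18+63.8)/63.8) = 1.0622.
Q* ≈ 2220.842.

Q* ≈ 2,220.8 trays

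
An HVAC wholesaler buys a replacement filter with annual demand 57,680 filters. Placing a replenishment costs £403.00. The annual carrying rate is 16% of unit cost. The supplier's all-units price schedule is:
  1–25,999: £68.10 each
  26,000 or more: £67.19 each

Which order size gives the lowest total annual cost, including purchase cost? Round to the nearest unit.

Holding cost per unit per year at price C is H = 0.16·C.
For each price level, check whether its EOQ is feasible; otherwise the best quantity at that price is the breakpoint.
EOQ at £68.10 = 2065.6 (feasible in tier 1): TC = 57,680×£68.10 + (57,680/2065.6)×403 + (2065.6/2)×0.16×£68.10 = £3,950,514.80.
EOQ at £67.19 = 2079.5 < 26000, so use break Q=26000: TC = 57,680×£67.19 + (57,680/26000.0)×403 + (26000.0/2)×0.16×£67.19 = £4,016,168.44.
Lowest total cost is £3,950,514.80 at Q = 2065.6.

Q* ≈ 2,066 filters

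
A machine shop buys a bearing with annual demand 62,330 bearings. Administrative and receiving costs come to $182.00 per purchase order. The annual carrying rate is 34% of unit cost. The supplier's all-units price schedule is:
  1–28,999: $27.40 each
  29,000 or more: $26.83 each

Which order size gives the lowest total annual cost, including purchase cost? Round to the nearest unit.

Q* ≈ 1,561 bearings

Holding cost per unit per year at price C is H = 0.34·C.
Candidates are each tier's EOQ (if it falls in that tier) and each price-break quantity.
EOQ at $27.40 = 1560.6 (feasible in tier 1): TC = 62,330×$27.40 + (62,330/1560.6)×182 + (1560.6/2)×0.34×$27.40 = $1,722,380.31.
EOQ at $26.83 = 1577.1 < 29000, so use break Q=29000: TC = 62,330×$26.83 + (62,330/29000.0)×182 + (29000.0/2)×0.34×$26.83 = $1,804,976.97.
Lowest total cost is $1,722,380.31 at Q = 1560.6.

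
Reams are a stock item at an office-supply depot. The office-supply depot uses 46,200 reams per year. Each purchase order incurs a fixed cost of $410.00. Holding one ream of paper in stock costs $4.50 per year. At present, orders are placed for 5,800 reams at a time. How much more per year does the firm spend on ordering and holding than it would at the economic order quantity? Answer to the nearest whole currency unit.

Extra cost ≈ $3,259 per year

EOQ = √(2DS/H) = √(2 × 46,200 × 410 / 4.5) ≈ 2901.49.
Cost at Q* = (D/Q*)S + (Q*/2)H = √(2DSH) ≈ $13,056.72.
Cost at Q = 5,800: (46,200/5,800)×410 + (5,800/2)×4.5 = $3,265.86 + $13,050.00 = $16,315.86.
Excess = $16,315.86 − $13,056.72 = $3,259.14.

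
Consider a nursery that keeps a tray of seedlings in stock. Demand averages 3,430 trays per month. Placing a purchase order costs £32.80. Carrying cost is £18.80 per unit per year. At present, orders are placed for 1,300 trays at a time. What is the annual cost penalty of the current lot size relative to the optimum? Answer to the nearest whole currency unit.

Extra cost ≈ £6,134 per year

Annual demand D = 3,430 × 12 = 41,160.
EOQ = √(2DS/H) = √(2 × 41,160 × 32.8 / 18.8) ≈ 378.98.
Cost at Q* = (D/Q*)S + (Q*/2)H = √(2DSH) ≈ £7,124.73.
Cost at Q = 1,300: (41,160/1,300)×32.8 + (1,300/2)×18.8 = £1,038.50 + £12,220.00 = £13,258.50.
Excess = £13,258.50 − £7,124.73 = £6,133.77.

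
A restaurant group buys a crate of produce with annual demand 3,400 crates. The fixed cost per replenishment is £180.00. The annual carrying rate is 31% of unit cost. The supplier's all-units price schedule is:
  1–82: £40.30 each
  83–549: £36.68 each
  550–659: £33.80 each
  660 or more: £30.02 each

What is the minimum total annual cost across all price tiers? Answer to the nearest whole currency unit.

TC* ≈ £106,066

Holding cost per unit per year at price C is H = 0.31·C.
For each price level, check whether its EOQ is feasible; otherwise the best quantity at that price is the breakpoint.
Tier 1 (£40.30): EOQ = 313.0 exceeds tier's upper bound 82, so this tier is dominated.
EOQ at £36.68 = 328.1 (feasible in tier 2): TC = 3,400×£36.68 + (3,400/328.1)×180 + (328.1/2)×0.31×£36.68 = £128,442.66.
EOQ at £33.80 = 341.8 < 550, so use break Q=550: TC = 3,400×£33.80 + (3,400/550.0)×180 + (550.0/2)×0.31×£33.80 = £118,914.18.
EOQ at £30.02 = 362.7 < 660, so use break Q=660: TC = 3,400×£30.02 + (3,400/660.0)×180 + (660.0/2)×0.31×£30.02 = £106,066.32.
Lowest total cost among the candidates is at Q = 660.0.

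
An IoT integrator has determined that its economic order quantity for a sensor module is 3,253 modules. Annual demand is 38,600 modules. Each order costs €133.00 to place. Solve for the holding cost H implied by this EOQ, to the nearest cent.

Invert the EOQ relation Q*² = 2DS/H.
From Q* = √(2DS/H): H = 2DS / Q*² = 2 × 38,600 × 133 / 3,253² = 0.9703.

H ≈ €0.97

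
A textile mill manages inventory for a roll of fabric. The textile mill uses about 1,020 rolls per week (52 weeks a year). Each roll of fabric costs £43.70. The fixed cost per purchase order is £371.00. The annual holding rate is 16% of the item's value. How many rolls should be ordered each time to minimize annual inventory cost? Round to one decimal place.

Q* ≈ 2,372.5 rolls

Annual demand D = 1,020 × 52 = 53,040.
Holding cost H = 0.16 × £43.70 = £6.9920 per unit per year.
EOQ = √(2DS / H) = √(2 × 53,040 × 371 / 6.992).
= √(39,355,680 / 6.992) = √5,628,672.7689 ≈ 2372.482.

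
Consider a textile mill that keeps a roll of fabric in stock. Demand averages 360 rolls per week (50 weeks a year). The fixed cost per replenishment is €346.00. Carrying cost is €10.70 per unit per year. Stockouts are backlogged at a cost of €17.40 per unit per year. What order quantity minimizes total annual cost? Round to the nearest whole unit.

Q* ≈ 1,371 rolls

Annual demand D = 360 × 50 = 18,000.
With planned backorders, Q* = √(2DS/H) · √((H+B)/B).
√(2DS/H) = √(2 × 18,000 × 346 / 10.7) = 1078.940.
√((H+B)/B) = √((10.7+17.4)/17.4) = 1.2708.
Q* ≈ 1371.122.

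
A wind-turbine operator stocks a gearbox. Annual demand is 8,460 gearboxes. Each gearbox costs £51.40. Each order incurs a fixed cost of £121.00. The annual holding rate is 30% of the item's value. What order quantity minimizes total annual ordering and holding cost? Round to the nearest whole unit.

Holding cost H = 0.30 × £51.40 = £15.4200 per unit per year.
EOQ = √(2DS / H) = √(2 × 8,460 × 121 / 15.42).
= √(2,047,320 / 15.42) = √132,770.428 ≈ 364.377.

Q* ≈ 364 gearboxes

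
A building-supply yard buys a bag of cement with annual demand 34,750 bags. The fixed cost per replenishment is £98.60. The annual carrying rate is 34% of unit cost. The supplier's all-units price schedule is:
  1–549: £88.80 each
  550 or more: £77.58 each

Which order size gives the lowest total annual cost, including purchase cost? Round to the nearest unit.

Q* ≈ 550 bags

Holding cost per unit per year at price C is H = 0.34·C.
Candidates are each tier's EOQ (if it falls in that tier) and each price-break quantity.
EOQ at £88.80 = 476.4 (feasible in tier 1): TC = 34,750×£88.80 + (34,750/476.4)×98.6 + (476.4/2)×0.34×£88.80 = £3,100,183.90.
EOQ at £77.58 = 509.7 < 550, so use break Q=550: TC = 34,750×£77.58 + (34,750/550.0)×98.6 + (550.0/2)×0.34×£77.58 = £2,709,388.46.
Lowest total cost is £2,709,388.46 at Q = 550.0.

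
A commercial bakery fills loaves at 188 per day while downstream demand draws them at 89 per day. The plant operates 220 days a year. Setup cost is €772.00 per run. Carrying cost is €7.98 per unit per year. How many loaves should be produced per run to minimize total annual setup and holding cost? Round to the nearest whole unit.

Q* ≈ 2,682 loaves

Annual demand D = 89 × 220 = 19,580.
Production build-up factor (1 − d/p) = 1 − 89/188 = 0.5266.
Q* = √(2DS / (H(1 − d/p))) = √(2 × 19,580 × 772 / (7.98 × 0.5266)).
= √(30,231,520 / 4.2022) ≈ 2682.192.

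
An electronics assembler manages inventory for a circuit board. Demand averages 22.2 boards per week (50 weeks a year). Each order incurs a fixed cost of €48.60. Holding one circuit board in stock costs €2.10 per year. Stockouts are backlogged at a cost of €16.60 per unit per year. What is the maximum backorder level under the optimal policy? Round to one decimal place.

Annual demand D = 22.2 × 50 = 1,110.
With planned backorders, Q* = √(2DS/H) · √((H+B)/B).
√(2DS/H) = √(2 × 1,110 × 48.6 / 2.1) = 226.665.
√((H+B)/B) = √((2.1+16.6)/16.6) = 1.0614.
Q* ≈ 240.576.
S* = Q* · H/(H+B) = 240.576 × 2.1/18.7 ≈ 27.017.

S* ≈ 27.0 boards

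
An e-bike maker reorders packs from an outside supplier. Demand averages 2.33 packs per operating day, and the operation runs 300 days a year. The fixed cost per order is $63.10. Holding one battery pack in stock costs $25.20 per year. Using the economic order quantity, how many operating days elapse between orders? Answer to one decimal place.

Annual demand D = 2.33 × 300 = 699.
The optimal lot size = √(2DS/H) = √(2 × 699 × 63.1 / 25.2) ≈ 59.17.
Cycle time = Q*/D × 300 = 59.17 / 699 × 300 ≈ 25.393 days.

T ≈ 25.4 days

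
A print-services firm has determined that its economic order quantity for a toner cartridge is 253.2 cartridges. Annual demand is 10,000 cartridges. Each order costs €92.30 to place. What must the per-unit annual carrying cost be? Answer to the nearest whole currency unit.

H ≈ €29

The basic EOQ model gives Q* = √(2DS/H); rearrange for the unknown.
From Q* = √(2DS/H): H = 2DS / Q*² = 2 × 10,000 × 92.3 / 253.2² = 28.7942.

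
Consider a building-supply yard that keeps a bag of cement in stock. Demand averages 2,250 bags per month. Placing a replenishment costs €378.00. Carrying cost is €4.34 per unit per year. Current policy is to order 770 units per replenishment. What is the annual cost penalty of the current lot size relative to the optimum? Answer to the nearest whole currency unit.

Annual demand D = 2,250 × 12 = 27,000.
EOQ = √(2DS/H) = √(2 × 27,000 × 378 / 4.34) ≈ 2168.69.
Cost at Q* = (D/Q*)S + (Q*/2)H = √(2DSH) ≈ €9,412.12.
Cost at Q = 770: (27,000/770)×378 + (770/2)×4.34 = €13,254.55 + €1,670.90 = €14,925.45.
Excess = €14,925.45 − €9,412.12 = €5,513.32.

Extra cost ≈ €5,513 per year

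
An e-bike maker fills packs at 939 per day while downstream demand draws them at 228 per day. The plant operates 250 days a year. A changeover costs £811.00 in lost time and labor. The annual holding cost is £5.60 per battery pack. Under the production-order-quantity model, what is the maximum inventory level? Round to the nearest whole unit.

Annual demand D = 228 × 250 = 57,000.
Production build-up factor (1 − d/p) = 1 − 228/939 = 0.7572.
Q* = √(2DS / (H(1 − d/p))) = √(2 × 57,000 × 811 / (5.6 × 0.7572)).
= √(92,454,000 / 4.2403) ≈ 4669.462.
Maximum inventory = Q*(1 − d/p) = 4669.462 × 0.7572 ≈ 3535.663.

I_max ≈ 3,536 packs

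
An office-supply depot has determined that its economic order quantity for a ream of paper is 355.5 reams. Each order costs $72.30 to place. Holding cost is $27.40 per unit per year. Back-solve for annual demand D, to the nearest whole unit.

Invert the EOQ relation Q*² = 2DS/H.
From Q* = √(2DS/H): D = Q*²H / (2S) = 355.5² × 27.4 / (2 × 72.3) = 23947.572.

D ≈ 23,948 reams per year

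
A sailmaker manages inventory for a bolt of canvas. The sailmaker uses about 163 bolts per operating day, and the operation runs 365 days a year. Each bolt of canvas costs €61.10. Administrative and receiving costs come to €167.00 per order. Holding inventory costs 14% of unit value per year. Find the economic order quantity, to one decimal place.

Q* ≈ 1,524.2 bolts

Annual demand D = 163 × 365 = 59,495.
Holding cost H = 0.14 × €61.10 = €8.5540 per unit per year.
EOQ = √(2DS / H) = √(2 × 59,495 × 167 / 8.554).
= √(19,871,330 / 8.554) = √2,323,045.3589 ≈ 1524.154.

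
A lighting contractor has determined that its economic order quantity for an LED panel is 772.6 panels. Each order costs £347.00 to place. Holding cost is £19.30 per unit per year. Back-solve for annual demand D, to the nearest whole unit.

D ≈ 16,600 panels per year

Invert the EOQ relation Q*² = 2DS/H.
From Q* = √(2DS/H): D = Q*²H / (2S) = 772.6² × 19.3 / (2 × 347) = 16599.968.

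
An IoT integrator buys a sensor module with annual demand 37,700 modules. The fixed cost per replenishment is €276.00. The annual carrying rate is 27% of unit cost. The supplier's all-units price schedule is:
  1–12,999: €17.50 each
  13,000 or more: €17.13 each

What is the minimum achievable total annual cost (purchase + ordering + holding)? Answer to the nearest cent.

Holding cost per unit per year at price C is H = 0.27·C.
Evaluate total cost at each tier's feasible EOQ or, if the EOQ is below the tier, at the tier's minimum quantity.
EOQ at €17.50 = 2098.6 (feasible in tier 1): TC = 37,700×€17.50 + (37,700/2098.6)×276 + (2098.6/2)×0.27×€17.50 = €669,666.11.
EOQ at €17.13 = 2121.2 < 13000, so use break Q=13000: TC = 37,700×€17.13 + (37,700/13000.0)×276 + (13000.0/2)×0.27×€17.13 = €676,664.55.
Lowest total cost among the candidates is at Q = 2098.6.

TC* ≈ €669,666.11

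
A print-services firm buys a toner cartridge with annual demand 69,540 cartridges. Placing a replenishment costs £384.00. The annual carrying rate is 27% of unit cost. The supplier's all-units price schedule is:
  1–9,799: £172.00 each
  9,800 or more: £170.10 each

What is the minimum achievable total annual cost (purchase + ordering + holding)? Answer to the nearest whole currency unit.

Holding cost per unit per year at price C is H = 0.27·C.
For each price level, check whether its EOQ is feasible; otherwise the best quantity at that price is the breakpoint.
EOQ at £172.00 = 1072.4 (feasible in tier 1): TC = 69,540×£172.00 + (69,540/1072.4)×384 + (1072.4/2)×0.27×£172.00 = £12,010,681.69.
EOQ at £170.10 = 1078.4 < 9800, so use break Q=9800: TC = 69,540×£170.10 + (69,540/9800.0)×384 + (9800.0/2)×0.27×£170.10 = £12,056,521.13.
Lowest total cost among the candidates is at Q = 1072.4.

TC* ≈ £12,010,682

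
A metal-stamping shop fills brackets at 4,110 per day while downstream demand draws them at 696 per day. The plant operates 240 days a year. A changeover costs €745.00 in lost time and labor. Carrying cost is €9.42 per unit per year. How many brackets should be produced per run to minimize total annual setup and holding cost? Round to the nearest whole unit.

Annual demand D = 696 × 240 = 167,040.
Production build-up factor (1 − d/p) = 1 − 696/4,110 = 0.8307.
Q* = √(2DS / (H(1 − d/p))) = √(2 × 167,040 × 745 / (9.42 × 0.8307)).
= √(248,889,600 / 7.8248) ≈ 5639.844.

Q* ≈ 5,640 brackets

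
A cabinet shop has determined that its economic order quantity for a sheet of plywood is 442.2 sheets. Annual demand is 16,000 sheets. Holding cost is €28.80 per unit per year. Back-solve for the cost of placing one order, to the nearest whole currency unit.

S ≈ €176

Squaring Q* = √(2DS/H) gives Q*² = 2DS/H.
From Q* = √(2DS/H): S = Q*²H / (2D) = 442.2² × 28.8 / (2 × 16,000) = 175.9868.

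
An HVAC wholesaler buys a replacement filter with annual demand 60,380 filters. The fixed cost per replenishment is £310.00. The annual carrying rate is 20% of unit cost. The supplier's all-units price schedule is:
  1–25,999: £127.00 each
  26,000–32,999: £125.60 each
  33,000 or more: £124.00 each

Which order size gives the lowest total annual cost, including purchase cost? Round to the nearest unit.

Q* ≈ 1,214 filters

Holding cost per unit per year at price C is H = 0.20·C.
For each price level, check whether its EOQ is feasible; otherwise the best quantity at that price is the breakpoint.
EOQ at £127.00 = 1214.0 (feasible in tier 1): TC = 60,380×£127.00 + (60,380/1214.0)×310 + (1214.0/2)×0.20×£127.00 = £7,699,096.09.
EOQ at £125.60 = 1220.8 < 26000, so use break Q=26000: TC = 60,380×£125.60 + (60,380/26000.0)×310 + (26000.0/2)×0.20×£125.60 = £7,911,007.92.
EOQ at £124.00 = 1228.6 < 33000, so use break Q=33000: TC = 60,380×£124.00 + (60,380/33000.0)×310 + (33000.0/2)×0.20×£124.00 = £7,896,887.21.
Lowest total cost is £7,699,096.09 at Q = 1214.0.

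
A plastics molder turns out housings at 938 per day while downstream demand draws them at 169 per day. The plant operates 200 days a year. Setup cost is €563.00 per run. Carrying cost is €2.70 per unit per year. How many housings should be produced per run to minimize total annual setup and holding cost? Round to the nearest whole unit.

Annual demand D = 169 × 200 = 33,800.
Production build-up factor (1 − d/p) = 1 − 169/938 = 0.8198.
Q* = √(2DS / (H(1 − d/p))) = √(2 × 33,800 × 563 / (2.7 × 0.8198)).
= √(38,058,800 / 2.2135) ≈ 4146.521.

Q* ≈ 4,147 housings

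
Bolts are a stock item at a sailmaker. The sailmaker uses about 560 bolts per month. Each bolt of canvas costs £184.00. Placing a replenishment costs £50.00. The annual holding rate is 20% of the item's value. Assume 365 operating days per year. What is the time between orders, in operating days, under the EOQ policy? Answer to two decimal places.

Annual demand D = 560 × 12 = 6,720.
Holding cost H = 0.20 × £184.00 = £36.8000 per unit per year.
Q* = √(2DS/H) = √(2 × 6,720 × 50 / 36.8) ≈ 135.13.
Cycle time = Q*/D × 365 = 135.13 / 6,720 × 365 ≈ 7.340 days.

T ≈ 7.34 days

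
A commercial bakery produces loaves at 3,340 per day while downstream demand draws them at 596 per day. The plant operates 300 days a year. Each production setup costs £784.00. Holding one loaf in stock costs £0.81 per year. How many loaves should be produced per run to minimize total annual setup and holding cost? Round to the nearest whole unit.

Q* ≈ 20,526 loaves

Annual demand D = 596 × 300 = 178,800.
Production build-up factor (1 − d/p) = 1 − 596/3,340 = 0.8216.
Q* = √(2DS / (H(1 − d/p))) = √(2 × 178,800 × 784 / (0.81 × 0.8216)).
= √(280,358,400 / 0.6655) ≈ 20525.581.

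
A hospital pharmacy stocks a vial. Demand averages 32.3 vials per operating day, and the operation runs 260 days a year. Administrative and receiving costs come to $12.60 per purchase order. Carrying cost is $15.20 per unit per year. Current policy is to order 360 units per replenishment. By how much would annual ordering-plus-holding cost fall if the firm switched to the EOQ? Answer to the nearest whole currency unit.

Extra cost ≈ $1,236 per year

Annual demand D = 32.3 × 260 = 8,398.
EOQ = √(2DS/H) = √(2 × 8,398 × 12.6 / 15.2) ≈ 118.00.
Cost at Q* = (D/Q*)S + (Q*/2)H = √(2DSH) ≈ $1,793.54.
Cost at Q = 360: (8,398/360)×12.6 + (360/2)×15.2 = $293.93 + $2,736.00 = $3,029.93.
Excess = $3,029.93 − $1,793.54 = $1,236.39.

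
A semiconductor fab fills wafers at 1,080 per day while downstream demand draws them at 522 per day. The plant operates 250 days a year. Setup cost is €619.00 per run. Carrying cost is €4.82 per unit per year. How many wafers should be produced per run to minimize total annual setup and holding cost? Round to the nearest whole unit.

Annual demand D = 522 × 250 = 130,500.
Production build-up factor (1 − d/p) = 1 − 522/1,080 = 0.5167.
Q* = √(2DS / (H(1 − d/p))) = √(2 × 130,500 × 619 / (4.82 × 0.5167)).
= √(161,559,000 / 2.4903) ≈ 8054.468.

Q* ≈ 8,054 wafers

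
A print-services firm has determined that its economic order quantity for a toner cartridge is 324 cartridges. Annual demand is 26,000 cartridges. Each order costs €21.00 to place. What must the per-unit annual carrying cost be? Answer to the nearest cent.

H ≈ €10.40

The basic EOQ model gives Q* = √(2DS/H); rearrange for the unknown.
From Q* = √(2DS/H): H = 2DS / Q*² = 2 × 26,000 × 21 / 324² = 10.4024.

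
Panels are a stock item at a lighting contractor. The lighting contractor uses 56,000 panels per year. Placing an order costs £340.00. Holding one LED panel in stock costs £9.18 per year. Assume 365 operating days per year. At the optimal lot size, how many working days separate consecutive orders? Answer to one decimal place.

Q* = √(2DS/H) = √(2 × 56,000 × 340 / 9.18) ≈ 2036.70.
Cycle time = Q*/D × 365 = 2036.70 / 56,000 × 365 ≈ 13.275 days.

T ≈ 13.3 days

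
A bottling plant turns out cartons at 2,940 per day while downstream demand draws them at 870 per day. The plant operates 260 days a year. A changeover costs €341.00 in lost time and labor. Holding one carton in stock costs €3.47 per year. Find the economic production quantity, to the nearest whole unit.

Q* ≈ 7,946 cartons

Annual demand D = 870 × 260 = 226,200.
Production build-up factor (1 − d/p) = 1 − 870/2,940 = 0.7041.
Q* = √(2DS / (H(1 − d/p))) = √(2 × 226,200 × 341 / (3.47 × 0.7041)).
= √(154,268,400 / 2.4432) ≈ 7946.250.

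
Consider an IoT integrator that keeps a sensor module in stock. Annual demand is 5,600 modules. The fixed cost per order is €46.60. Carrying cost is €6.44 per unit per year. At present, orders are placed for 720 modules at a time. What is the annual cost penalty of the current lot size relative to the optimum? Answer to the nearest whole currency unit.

Extra cost ≈ €847 per year

EOQ = √(2DS/H) = √(2 × 5,600 × 46.6 / 6.44) ≈ 284.68.
Cost at Q* = (D/Q*)S + (Q*/2)H = √(2DSH) ≈ €1,833.35.
Cost at Q = 720: (5,600/720)×46.6 + (720/2)×6.44 = €362.44 + €2,318.40 = €2,680.84.
Excess = €2,680.84 − €1,833.35 = €847.50.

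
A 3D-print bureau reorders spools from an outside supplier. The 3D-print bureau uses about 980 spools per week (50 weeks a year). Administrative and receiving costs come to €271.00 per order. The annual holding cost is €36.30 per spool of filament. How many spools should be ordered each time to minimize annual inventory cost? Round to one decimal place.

Q* ≈ 855.4 spools

Annual demand D = 980 × 50 = 49,000.
EOQ = √(2DS / H) = √(2 × 49,000 × 271 / 36.3).
= √(26,558,000 / 36.3) = √731,625.3444 ≈ 855.351.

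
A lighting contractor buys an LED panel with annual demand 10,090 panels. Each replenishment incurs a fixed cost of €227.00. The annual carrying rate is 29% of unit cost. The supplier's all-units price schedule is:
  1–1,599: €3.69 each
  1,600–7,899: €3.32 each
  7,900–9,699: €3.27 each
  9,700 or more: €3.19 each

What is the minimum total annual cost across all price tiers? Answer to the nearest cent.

TC* ≈ €35,598.91

Holding cost per unit per year at price C is H = 0.29·C.
Candidates are each tier's EOQ (if it falls in that tier) and each price-break quantity.
Tier 1 (€3.69): EOQ = 2069.0 exceeds tier's upper bound 1599, so this tier is dominated.
EOQ at €3.32 = 2181.3 (feasible in tier 2): TC = 10,090×€3.32 + (10,090/2181.3)×227 + (2181.3/2)×0.29×€3.32 = €35,598.91.
EOQ at €3.27 = 2197.9 < 7900, so use break Q=7900: TC = 10,090×€3.27 + (10,090/7900.0)×227 + (7900.0/2)×0.29×€3.27 = €37,030.01.
EOQ at €3.19 = 2225.3 < 9700, so use break Q=9700: TC = 10,090×€3.19 + (10,090/9700.0)×227 + (9700.0/2)×0.29×€3.19 = €36,909.96.
Lowest total cost among the candidates is at Q = 2181.3.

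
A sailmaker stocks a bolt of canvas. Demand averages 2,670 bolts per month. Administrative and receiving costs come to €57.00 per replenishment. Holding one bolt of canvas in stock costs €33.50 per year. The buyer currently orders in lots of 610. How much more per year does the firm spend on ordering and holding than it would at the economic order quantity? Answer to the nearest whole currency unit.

Extra cost ≈ €2,150 per year

Annual demand D = 2,670 × 12 = 32,040.
EOQ = √(2DS/H) = √(2 × 32,040 × 57 / 33.5) ≈ 330.20.
Cost at Q* = (D/Q*)S + (Q*/2)H = √(2DSH) ≈ €11,061.68.
Cost at Q = 610: (32,040/610)×57 + (610/2)×33.5 = €2,993.90 + €10,217.50 = €13,211.40.
Excess = €13,211.40 − €11,061.68 = €2,149.72.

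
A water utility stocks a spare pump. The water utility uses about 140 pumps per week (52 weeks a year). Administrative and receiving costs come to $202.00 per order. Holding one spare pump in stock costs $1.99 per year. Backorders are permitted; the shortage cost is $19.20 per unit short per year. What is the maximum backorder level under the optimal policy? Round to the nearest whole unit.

S* ≈ 120 pumps

Annual demand D = 140 × 52 = 7,280.
With planned backorders, Q* = √(2DS/H) · √((H+B)/B).
√(2DS/H) = √(2 × 7,280 × 202 / 1.99) = 1215.710.
√((H+B)/B) = √((1.99+19.2)/19.2) = 1.0505.
Q* ≈ 1277.158.
S* = Q* · H/(H+B) = 1277.158 × 1.99/21.19 ≈ 119.941.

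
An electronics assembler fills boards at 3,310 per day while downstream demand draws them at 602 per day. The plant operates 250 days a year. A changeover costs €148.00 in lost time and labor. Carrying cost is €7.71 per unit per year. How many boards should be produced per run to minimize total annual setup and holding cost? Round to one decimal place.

Annual demand D = 602 × 250 = 150,500.
Production build-up factor (1 − d/p) = 1 − 602/3,310 = 0.8181.
Q* = √(2DS / (H(1 − d/p))) = √(2 × 150,500 × 148 / (7.71 × 0.8181)).
= √(44,548,000 / 6.3078) ≈ 2657.520.

Q* ≈ 2,657.5 boards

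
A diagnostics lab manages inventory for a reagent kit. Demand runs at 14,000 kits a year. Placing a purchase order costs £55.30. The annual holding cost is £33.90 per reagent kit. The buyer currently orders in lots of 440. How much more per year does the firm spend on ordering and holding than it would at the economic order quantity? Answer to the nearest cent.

Extra cost ≈ £1,972.49 per year

EOQ = √(2DS/H) = √(2 × 14,000 × 55.3 / 33.9) ≈ 213.72.
Cost at Q* = (D/Q*)S + (Q*/2)H = √(2DSH) ≈ £7,245.05.
Cost at Q = 440: (14,000/440)×55.3 + (440/2)×33.9 = £1,759.55 + £7,458.00 = £9,217.55.
Excess = £9,217.55 − £7,245.05 = £1,972.49.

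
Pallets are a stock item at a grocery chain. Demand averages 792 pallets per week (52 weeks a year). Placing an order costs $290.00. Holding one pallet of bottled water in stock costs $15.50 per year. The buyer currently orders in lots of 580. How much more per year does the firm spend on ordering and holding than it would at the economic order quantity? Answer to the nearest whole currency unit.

Annual demand D = 792 × 52 = 41,184.
EOQ = √(2DS/H) = √(2 × 41,184 × 290 / 15.5) ≈ 1241.40.
Cost at Q* = (D/Q*)S + (Q*/2)H = √(2DSH) ≈ $19,241.73.
Cost at Q = 580: (41,184/580)×290 + (580/2)×15.5 = $20,592.00 + $4,495.00 = $25,087.00.
Excess = $25,087.00 − $19,241.73 = $5,845.27.

Extra cost ≈ $5,845 per year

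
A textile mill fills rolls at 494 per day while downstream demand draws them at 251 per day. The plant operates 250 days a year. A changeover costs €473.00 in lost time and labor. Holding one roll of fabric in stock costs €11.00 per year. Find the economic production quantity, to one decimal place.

Q* ≈ 3,312.2 rolls

Annual demand D = 251 × 250 = 62,750.
Production build-up factor (1 − d/p) = 1 − 251/494 = 0.4919.
Q* = √(2DS / (H(1 − d/p))) = √(2 × 62,750 × 473 / (11 × 0.4919)).
= √(59,361,500 / 5.4109) ≈ 3312.199.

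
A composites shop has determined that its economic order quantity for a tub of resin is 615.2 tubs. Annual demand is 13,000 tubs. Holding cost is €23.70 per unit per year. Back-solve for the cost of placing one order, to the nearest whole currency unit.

S ≈ €345

Invert the EOQ relation Q*² = 2DS/H.
From Q* = √(2DS/H): S = Q*²H / (2D) = 615.2² × 23.7 / (2 × 13,000) = 344.9909.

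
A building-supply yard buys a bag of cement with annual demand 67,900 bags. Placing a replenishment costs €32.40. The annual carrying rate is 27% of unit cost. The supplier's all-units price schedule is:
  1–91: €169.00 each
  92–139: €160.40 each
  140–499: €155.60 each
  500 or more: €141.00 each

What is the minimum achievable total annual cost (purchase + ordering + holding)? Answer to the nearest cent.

TC* ≈ €9,587,817.42

Holding cost per unit per year at price C is H = 0.27·C.
For each price level, check whether its EOQ is feasible; otherwise the best quantity at that price is the breakpoint.
Tier 1 (€169.00): EOQ = 310.5 exceeds tier's upper bound 91, so this tier is dominated.
Tier 2 (€160.40): EOQ = 318.7 exceeds tier's upper bound 139, so this tier is dominated.
EOQ at €155.60 = 323.6 (feasible in tier 3): TC = 67,900×€155.60 + (67,900/323.6)×32.4 + (323.6/2)×0.27×€155.60 = €10,578,835.93.
EOQ at €141.00 = 340.0 < 500, so use break Q=500: TC = 67,900×€141.00 + (67,900/500.0)×32.4 + (500.0/2)×0.27×€141.00 = €9,587,817.42.
Lowest total cost among the candidates is at Q = 500.0.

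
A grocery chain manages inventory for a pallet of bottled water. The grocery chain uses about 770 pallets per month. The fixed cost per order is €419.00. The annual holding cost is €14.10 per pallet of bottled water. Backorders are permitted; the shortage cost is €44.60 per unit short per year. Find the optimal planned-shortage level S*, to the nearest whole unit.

S* ≈ 204 pallets

Annual demand D = 770 × 12 = 9,240.
With planned backorders, Q* = √(2DS/H) · √((H+B)/B).
√(2DS/H) = √(2 × 9,240 × 419 / 14.1) = 741.052.
√((H+B)/B) = √((14.1+44.6)/44.6) = 1.1472.
Q* ≈ 850.159.
S* = Q* · H/(H+B) = 850.159 × 14.1/58.7 ≈ 204.212.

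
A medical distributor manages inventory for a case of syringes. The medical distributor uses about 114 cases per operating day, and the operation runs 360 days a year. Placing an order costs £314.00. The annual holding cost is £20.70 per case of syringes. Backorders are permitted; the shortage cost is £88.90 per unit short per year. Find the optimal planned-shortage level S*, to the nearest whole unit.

S* ≈ 234 cases

Annual demand D = 114 × 360 = 41,040.
With planned backorders, Q* = √(2DS/H) · √((H+B)/B).
√(2DS/H) = √(2 × 41,040 × 314 / 20.7) = 1115.831.
√((H+B)/B) = √((20.7+88.9)/88.9) = 1.1103.
Q* ≈ 1238.947.
S* = Q* · H/(H+B) = 1238.947 × 20.7/109.6 ≈ 233.998.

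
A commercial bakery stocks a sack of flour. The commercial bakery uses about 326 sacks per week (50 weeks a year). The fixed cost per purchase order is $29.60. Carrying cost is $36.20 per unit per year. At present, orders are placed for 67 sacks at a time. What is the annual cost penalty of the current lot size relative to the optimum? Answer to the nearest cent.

Extra cost ≈ $2,503.60 per year

Annual demand D = 326 × 50 = 16,300.
EOQ = √(2DS/H) = √(2 × 16,300 × 29.6 / 36.2) ≈ 163.27.
Cost at Q* = (D/Q*)S + (Q*/2)H = √(2DSH) ≈ $5,910.29.
Cost at Q = 67: (16,300/67)×29.6 + (67/2)×36.2 = $7,201.19 + $1,212.70 = $8,413.89.
Excess = $8,413.89 − $5,910.29 = $2,503.60.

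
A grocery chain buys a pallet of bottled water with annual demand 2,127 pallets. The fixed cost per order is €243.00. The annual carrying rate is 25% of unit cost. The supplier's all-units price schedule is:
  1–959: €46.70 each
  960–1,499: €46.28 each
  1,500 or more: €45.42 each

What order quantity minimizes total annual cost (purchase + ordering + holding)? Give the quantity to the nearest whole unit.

Q* ≈ 298 pallets

Holding cost per unit per year at price C is H = 0.25·C.
Evaluate total cost at each tier's feasible EOQ or, if the EOQ is below the tier, at the tier's minimum quantity.
EOQ at €46.70 = 297.6 (feasible in tier 1): TC = 2,127×€46.70 + (2,127/297.6)×243 + (297.6/2)×0.25×€46.70 = €102,804.90.
EOQ at €46.28 = 298.9 < 960, so use break Q=960: TC = 2,127×€46.28 + (2,127/960.0)×243 + (960.0/2)×0.25×€46.28 = €104,529.56.
EOQ at €45.42 = 301.7 < 1500, so use break Q=1500: TC = 2,127×€45.42 + (2,127/1500.0)×243 + (1500.0/2)×0.25×€45.42 = €105,469.16.
Lowest total cost is €102,804.90 at Q = 297.6.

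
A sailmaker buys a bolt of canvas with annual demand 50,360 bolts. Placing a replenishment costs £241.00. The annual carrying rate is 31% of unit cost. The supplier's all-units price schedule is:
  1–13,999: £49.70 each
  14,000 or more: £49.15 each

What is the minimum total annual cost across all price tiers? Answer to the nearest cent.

Holding cost per unit per year at price C is H = 0.31·C.
Evaluate total cost at each tier's feasible EOQ or, if the EOQ is below the tier, at the tier's minimum quantity.
EOQ at £49.70 = 1255.2 (feasible in tier 1): TC = 50,360×£49.70 + (50,360/1255.2)×241 + (1255.2/2)×0.31×£49.70 = £2,522,230.62.
EOQ at £49.15 = 1262.2 < 14000, so use break Q=14000: TC = 50,360×£49.15 + (50,360/14000.0)×241 + (14000.0/2)×0.31×£49.15 = £2,582,716.41.
Lowest total cost among the candidates is at Q = 1255.2.

TC* ≈ £2,522,230.62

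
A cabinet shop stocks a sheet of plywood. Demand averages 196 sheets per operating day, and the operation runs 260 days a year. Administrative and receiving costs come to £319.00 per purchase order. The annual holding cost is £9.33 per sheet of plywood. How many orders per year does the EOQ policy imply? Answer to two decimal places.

N ≈ 27.30 orders per year

Annual demand D = 196 × 260 = 50,960.
The optimal lot size = √(2DS/H) = √(2 × 50,960 × 319 / 9.33) ≈ 1866.74.
Orders per year = D / Q* = 50,960 / 1866.74 ≈ 27.299.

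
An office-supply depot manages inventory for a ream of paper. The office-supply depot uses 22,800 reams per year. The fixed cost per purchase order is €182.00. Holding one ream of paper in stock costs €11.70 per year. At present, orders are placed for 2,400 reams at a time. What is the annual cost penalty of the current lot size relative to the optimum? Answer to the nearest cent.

EOQ = √(2DS/H) = √(2 × 22,800 × 182 / 11.7) ≈ 842.22.
Cost at Q* = (D/Q*)S + (Q*/2)H = √(2DSH) ≈ €9,853.97.
Cost at Q = 2,400: (22,800/2,400)×182 + (2,400/2)×11.7 = €1,729.00 + €14,040.00 = €15,769.00.
Excess = €15,769.00 − €9,853.97 = €5,915.03.

Extra cost ≈ €5,915.03 per year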